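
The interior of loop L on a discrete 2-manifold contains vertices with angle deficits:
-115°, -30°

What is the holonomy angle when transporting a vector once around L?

Holonomy = total enclosed curvature = (-115°) + (-30°) = -145°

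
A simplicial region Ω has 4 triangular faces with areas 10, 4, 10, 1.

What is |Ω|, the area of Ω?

10 + 4 + 10 + 1 = 25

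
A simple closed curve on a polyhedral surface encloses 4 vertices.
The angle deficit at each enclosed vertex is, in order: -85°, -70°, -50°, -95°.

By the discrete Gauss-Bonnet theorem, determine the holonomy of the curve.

Holonomy = total enclosed curvature = (-85°) + (-70°) + (-50°) + (-95°) = -300°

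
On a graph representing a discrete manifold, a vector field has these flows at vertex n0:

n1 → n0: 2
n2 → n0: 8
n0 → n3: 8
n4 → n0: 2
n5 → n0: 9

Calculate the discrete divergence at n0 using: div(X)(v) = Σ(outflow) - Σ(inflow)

Divergence = sum of outgoing flows = (-2) + (-8) + 8 + (-2) + (-9) = -13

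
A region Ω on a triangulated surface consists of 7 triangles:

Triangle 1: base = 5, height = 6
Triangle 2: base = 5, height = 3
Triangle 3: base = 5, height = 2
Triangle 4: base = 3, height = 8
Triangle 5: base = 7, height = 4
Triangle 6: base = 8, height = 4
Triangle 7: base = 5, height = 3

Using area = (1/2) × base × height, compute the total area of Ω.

(1/2)×5×6 + (1/2)×5×3 + (1/2)×5×2 + (1/2)×3×8 + (1/2)×7×4 + (1/2)×8×4 + (1/2)×5×3 = 77.0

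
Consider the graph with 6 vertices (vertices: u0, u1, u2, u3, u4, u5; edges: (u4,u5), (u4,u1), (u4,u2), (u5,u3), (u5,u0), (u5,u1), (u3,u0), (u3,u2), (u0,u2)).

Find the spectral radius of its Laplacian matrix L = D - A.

Degrees: deg(u0) = 3, deg(u1) = 2, deg(u2) = 3, deg(u3) = 3, deg(u4) = 3, deg(u5) = 4.
L = D − A with rows/columns ordered (u0, u1, u2, u3, u4, u5):
  [ 3,  0, -1, -1,  0, -1]
  [ 0,  2,  0,  0, -1, -1]
  [-1,  0,  3, -1, -1,  0]
  [-1,  0, -1,  3,  0, -1]
  [ 0, -1, -1,  0,  3, -1]
  [-1, -1,  0, -1, -1,  4]
Characteristic polynomial: det(λI − L) = λ(λ² − 7λ + 8)(λ − 3)(λ − 4)².
Roots: λ = 0; (λ² − 7λ + 8) = 0 ⇒ λ = (7 ± √17)/2 ≈ 1.4384, 5.5616; (λ − 3) = 0 ⇒ λ = 3; (λ − 4) = 0 ⇒ λ = 4 (multiplicity 2).
(Check: the roots sum (with multiplicity) to 18, matching trace L = Σdeg = 2·9 = 18.)
Laplacian eigenvalues: [0.0, 1.4384, 3.0, 4.0, 4.0, 5.5616]. Largest eigenvalue (spectral radius) = 5.5616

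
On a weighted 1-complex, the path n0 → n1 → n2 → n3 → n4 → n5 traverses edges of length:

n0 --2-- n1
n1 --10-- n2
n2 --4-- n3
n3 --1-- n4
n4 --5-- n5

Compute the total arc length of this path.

Arc length = 2 + 10 + 4 + 1 + 5 = 22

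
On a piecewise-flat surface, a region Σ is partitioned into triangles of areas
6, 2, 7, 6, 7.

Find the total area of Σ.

6 + 2 + 7 + 6 + 7 = 28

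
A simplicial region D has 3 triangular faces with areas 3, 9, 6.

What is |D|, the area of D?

3 + 9 + 6 = 18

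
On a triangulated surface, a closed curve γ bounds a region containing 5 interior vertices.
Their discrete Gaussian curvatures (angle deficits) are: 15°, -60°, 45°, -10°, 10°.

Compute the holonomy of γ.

Holonomy = total enclosed curvature = 15° + (-60°) + 45° + (-10°) + 10° = 0°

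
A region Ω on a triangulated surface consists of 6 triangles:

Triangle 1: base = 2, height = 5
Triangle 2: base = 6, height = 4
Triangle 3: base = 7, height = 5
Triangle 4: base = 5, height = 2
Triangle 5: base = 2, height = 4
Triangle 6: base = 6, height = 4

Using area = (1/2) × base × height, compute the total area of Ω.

(1/2)×2×5 + (1/2)×6×4 + (1/2)×7×5 + (1/2)×5×2 + (1/2)×2×4 + (1/2)×6×4 = 55.5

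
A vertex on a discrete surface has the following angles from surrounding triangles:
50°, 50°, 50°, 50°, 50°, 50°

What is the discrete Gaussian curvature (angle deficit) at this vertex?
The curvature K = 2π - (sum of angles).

Sum of angles = 300°. K = 360° - 300° = 60° = π/3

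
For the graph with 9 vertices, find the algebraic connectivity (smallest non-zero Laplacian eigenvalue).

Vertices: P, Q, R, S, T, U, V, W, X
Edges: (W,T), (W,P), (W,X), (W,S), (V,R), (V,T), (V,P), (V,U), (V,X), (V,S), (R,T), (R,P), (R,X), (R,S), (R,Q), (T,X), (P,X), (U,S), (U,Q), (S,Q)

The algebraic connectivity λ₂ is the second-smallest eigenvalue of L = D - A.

Degrees: deg(P) = 4, deg(Q) = 3, deg(R) = 6, deg(S) = 5, deg(T) = 4, deg(U) = 3, deg(V) = 6, deg(W) = 4, deg(X) = 5.
L = D − A with rows/columns ordered (P, Q, R, S, T, U, V, W, X):
  [ 4,  0, -1,  0,  0,  0, -1, -1, -1]
  [ 0,  3, -1, -1,  0, -1,  0,  0,  0]
  [-1, -1,  6, -1, -1,  0, -1,  0, -1]
  [ 0, -1, -1,  5,  0, -1, -1, -1,  0]
  [ 0,  0, -1,  0,  4,  0, -1, -1, -1]
  [ 0, -1,  0, -1,  0,  3, -1,  0,  0]
  [-1,  0, -1, -1, -1, -1,  6,  0, -1]
  [-1,  0,  0, -1, -1,  0,  0,  4, -1]
  [-1,  0, -1,  0, -1,  0, -1, -1,  5]
Characteristic polynomial: det(λI − L) = λ(λ² − 7λ + 9)(λ² − 11λ + 27)(λ − 4)(λ² − 12λ + 33)(λ − 6).
Roots: λ = 0; (λ² − 7λ + 9) = 0 ⇒ λ = (7 ± √13)/2 ≈ 1.6972, 5.3028; (λ² − 11λ + 27) = 0 ⇒ λ = (11 ± √13)/2 ≈ 3.6972, 7.3028; (λ − 4) = 0 ⇒ λ = 4; (λ² − 12λ + 33) = 0 ⇒ λ = 6 ± √3 ≈ 4.2679, 7.7321; (λ − 6) = 0 ⇒ λ = 6.
(Check: the roots sum (with multiplicity) to 40, matching trace L = Σdeg = 2·20 = 40.)
Laplacian eigenvalues: [0.0, 1.6972, 3.6972, 4.0, 4.2679, 5.3028, 6.0, 7.3028, 7.7321]. Algebraic connectivity (smallest non-zero eigenvalue) = 1.6972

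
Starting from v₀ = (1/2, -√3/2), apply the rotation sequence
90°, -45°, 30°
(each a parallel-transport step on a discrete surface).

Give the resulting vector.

Total rotation: 90° + (-45°) + 30° = 75°. Final vector: (0.9659, 0.2588)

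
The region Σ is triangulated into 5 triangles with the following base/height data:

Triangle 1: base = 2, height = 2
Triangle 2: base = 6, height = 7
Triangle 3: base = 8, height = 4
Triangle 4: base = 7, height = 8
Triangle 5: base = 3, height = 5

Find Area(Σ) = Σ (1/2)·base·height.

(1/2)×2×2 + (1/2)×6×7 + (1/2)×8×4 + (1/2)×7×8 + (1/2)×3×5 = 74.5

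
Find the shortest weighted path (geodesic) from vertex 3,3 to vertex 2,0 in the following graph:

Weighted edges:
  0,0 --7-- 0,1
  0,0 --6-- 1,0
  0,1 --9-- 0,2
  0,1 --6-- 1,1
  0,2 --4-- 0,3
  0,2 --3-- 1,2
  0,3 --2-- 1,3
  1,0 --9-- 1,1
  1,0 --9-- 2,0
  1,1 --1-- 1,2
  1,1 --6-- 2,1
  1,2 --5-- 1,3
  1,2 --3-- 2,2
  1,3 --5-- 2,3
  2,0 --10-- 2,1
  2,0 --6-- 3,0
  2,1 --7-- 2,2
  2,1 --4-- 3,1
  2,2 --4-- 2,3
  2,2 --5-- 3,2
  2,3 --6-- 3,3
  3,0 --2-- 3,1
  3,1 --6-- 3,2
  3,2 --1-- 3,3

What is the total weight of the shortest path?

Shortest path: 3,3 → 3,2 → 3,1 → 3,0 → 2,0, total weight = 15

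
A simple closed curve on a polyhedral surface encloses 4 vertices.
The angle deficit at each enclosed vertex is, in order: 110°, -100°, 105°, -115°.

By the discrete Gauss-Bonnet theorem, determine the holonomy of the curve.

Holonomy = total enclosed curvature = 110° + (-100°) + 105° + (-115°) = 0°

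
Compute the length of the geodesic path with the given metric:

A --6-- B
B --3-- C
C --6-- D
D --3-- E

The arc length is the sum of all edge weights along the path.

Arc length = 6 + 3 + 6 + 3 = 18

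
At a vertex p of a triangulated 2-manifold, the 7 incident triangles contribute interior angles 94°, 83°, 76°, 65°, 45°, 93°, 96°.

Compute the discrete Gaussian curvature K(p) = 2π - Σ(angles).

Sum of angles = 552°. K = 360° - 552° = -192° = -16π/15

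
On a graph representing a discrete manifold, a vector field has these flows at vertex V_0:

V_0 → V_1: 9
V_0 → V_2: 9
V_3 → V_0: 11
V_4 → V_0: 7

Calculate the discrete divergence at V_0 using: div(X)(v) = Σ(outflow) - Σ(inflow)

Divergence = sum of outgoing flows = 9 + 9 + (-11) + (-7) = 0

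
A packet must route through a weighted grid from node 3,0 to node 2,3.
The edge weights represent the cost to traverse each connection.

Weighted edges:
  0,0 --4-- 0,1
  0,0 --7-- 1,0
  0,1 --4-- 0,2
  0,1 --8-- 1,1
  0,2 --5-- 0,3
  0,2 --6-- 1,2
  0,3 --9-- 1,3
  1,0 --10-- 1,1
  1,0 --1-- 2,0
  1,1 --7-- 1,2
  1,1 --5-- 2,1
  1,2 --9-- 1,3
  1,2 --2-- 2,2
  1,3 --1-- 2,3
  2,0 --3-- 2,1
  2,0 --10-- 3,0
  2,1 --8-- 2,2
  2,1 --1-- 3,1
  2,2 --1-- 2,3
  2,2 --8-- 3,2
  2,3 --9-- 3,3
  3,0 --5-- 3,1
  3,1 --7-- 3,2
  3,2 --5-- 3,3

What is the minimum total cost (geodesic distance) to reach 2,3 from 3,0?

Shortest path: 3,0 → 3,1 → 2,1 → 2,2 → 2,3, total weight = 15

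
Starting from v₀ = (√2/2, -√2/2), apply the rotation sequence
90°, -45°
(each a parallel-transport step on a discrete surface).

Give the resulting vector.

Total rotation: 90° + (-45°) = 45°. Final vector: (1, 0)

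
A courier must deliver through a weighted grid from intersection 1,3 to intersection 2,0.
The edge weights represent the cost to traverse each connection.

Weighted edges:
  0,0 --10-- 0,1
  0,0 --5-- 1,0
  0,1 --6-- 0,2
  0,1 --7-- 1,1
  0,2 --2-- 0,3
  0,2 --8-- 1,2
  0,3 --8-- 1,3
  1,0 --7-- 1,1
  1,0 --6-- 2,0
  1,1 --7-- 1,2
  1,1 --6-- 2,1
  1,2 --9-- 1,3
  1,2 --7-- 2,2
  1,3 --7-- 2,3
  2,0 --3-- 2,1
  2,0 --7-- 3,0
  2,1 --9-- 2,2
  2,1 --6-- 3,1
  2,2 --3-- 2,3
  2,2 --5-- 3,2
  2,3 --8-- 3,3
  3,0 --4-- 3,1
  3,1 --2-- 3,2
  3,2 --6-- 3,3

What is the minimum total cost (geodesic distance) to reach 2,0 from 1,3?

Shortest path: 1,3 → 2,3 → 2,2 → 2,1 → 2,0, total weight = 22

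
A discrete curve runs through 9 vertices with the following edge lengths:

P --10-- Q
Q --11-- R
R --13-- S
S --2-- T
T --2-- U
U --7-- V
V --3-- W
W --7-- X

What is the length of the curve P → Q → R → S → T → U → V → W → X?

Arc length = 10 + 11 + 13 + 2 + 2 + 7 + 3 + 7 = 55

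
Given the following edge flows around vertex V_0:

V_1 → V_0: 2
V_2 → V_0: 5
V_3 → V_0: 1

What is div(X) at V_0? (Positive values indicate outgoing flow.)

Divergence = sum of outgoing flows = (-2) + (-5) + (-1) = -8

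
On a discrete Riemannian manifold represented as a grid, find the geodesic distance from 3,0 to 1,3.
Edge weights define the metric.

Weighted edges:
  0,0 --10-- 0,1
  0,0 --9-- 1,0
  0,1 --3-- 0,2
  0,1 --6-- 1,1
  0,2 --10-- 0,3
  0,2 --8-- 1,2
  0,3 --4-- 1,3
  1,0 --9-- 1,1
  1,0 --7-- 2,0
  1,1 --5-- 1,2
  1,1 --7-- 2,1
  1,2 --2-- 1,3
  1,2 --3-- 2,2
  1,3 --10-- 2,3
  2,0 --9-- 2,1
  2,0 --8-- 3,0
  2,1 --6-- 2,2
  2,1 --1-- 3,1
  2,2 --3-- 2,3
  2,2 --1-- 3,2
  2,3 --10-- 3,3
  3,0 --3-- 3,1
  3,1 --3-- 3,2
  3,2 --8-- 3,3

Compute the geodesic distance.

Shortest path: 3,0 → 3,1 → 3,2 → 2,2 → 1,2 → 1,3, total weight = 12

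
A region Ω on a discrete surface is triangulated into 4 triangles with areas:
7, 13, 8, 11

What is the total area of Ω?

7 + 13 + 8 + 11 = 39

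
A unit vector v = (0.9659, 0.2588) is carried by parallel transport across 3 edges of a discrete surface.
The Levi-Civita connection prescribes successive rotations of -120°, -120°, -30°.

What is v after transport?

Total rotation: (-120°) + (-120°) + (-30°) = -270° ≡ 90° (mod 360°). Final vector: (-0.2588, 0.9659)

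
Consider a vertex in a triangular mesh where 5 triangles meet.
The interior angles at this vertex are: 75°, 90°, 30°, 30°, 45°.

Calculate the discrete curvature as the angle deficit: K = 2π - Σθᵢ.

Sum of angles = 270°. K = 360° - 270° = 90° = π/2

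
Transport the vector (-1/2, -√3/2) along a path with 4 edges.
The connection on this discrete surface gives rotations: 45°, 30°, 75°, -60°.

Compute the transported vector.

Total rotation: 45° + 30° + 75° + (-60°) = 90°. Final vector: (0.8660, -0.5000)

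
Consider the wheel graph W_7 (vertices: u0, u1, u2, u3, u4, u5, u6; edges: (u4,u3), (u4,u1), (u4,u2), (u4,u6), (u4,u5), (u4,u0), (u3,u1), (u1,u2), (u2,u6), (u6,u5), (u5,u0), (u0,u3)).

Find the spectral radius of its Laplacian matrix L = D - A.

The wheel W_7 is the join K_1 ∨ C_6 (a hub joined to every vertex of a cycle of length 6). For a join G ∨ H (G on p vertices, H on q vertices) the Laplacian spectrum is 0, p+q, the eigenvalues of L(G) other than one 0 each shifted by +q, and the eigenvalues of L(H) other than one 0 each shifted by +p. With G = K_1 (p = 1, nothing left after dropping its 0) and H = C_6 (q = 6, eigenvalues 2 − 2cos(2πk/6), k = 0, …, 5; drop k = 0), the spectrum of W_7 is 0, 7, and 1 + (2 − 2cos(2πk/6)) = 3 − 2cos(2πk/6) for k = 1, …, 5:
k=1: 3 − 2cos(π/3) = 2.0; k=2: 3 − 2cos(2π/3) = 4.0; k=3: 3 − 2cos(π) = 5.0; k=4: 3 − 2cos(4π/3) = 4.0; k=5: 3 − 2cos(5π/3) = 2.0.
Laplacian eigenvalues: [0.0, 2.0, 2.0, 4.0, 4.0, 5.0, 7.0]. Largest eigenvalue (spectral radius) = 7.0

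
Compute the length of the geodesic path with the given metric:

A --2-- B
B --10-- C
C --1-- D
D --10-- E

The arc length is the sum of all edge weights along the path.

Arc length = 2 + 10 + 1 + 10 = 23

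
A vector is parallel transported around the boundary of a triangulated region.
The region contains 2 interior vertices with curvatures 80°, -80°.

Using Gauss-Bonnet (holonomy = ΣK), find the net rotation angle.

Holonomy = total enclosed curvature = 80° + (-80°) = 0°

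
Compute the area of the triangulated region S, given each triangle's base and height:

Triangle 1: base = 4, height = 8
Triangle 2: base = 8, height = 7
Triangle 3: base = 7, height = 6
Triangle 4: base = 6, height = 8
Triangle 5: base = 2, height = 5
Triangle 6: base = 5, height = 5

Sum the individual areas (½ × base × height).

(1/2)×4×8 + (1/2)×8×7 + (1/2)×7×6 + (1/2)×6×8 + (1/2)×2×5 + (1/2)×5×5 = 106.5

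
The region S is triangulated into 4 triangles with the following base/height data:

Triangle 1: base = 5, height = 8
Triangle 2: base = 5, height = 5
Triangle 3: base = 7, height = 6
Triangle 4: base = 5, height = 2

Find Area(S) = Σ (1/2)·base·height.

(1/2)×5×8 + (1/2)×5×5 + (1/2)×7×6 + (1/2)×5×2 = 58.5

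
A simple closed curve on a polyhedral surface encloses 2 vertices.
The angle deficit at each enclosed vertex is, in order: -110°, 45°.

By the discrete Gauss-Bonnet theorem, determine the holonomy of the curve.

Holonomy = total enclosed curvature = (-110°) + 45° = -65°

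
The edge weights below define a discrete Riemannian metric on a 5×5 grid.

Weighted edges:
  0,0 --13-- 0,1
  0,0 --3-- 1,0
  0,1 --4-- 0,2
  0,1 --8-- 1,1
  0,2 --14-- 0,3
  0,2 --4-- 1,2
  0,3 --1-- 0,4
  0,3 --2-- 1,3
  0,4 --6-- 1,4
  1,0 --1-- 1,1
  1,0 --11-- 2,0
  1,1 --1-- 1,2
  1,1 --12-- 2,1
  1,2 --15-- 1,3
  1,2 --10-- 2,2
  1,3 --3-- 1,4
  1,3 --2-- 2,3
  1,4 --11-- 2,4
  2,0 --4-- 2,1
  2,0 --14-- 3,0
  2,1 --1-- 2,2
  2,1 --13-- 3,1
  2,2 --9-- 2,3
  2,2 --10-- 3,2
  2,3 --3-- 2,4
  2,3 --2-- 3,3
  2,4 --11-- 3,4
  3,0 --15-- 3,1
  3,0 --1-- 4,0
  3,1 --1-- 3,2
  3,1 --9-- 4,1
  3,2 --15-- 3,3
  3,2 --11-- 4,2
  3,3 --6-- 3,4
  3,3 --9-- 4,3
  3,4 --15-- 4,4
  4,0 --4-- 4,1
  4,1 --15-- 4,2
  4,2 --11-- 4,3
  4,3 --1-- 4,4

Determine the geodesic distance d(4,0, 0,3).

Shortest path: 4,0 → 3,0 → 2,0 → 2,1 → 2,2 → 2,3 → 1,3 → 0,3, total weight = 33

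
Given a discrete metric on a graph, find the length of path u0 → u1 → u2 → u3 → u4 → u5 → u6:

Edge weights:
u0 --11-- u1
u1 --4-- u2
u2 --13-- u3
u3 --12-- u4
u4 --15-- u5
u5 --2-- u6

Arc length = 11 + 4 + 13 + 12 + 15 + 2 = 57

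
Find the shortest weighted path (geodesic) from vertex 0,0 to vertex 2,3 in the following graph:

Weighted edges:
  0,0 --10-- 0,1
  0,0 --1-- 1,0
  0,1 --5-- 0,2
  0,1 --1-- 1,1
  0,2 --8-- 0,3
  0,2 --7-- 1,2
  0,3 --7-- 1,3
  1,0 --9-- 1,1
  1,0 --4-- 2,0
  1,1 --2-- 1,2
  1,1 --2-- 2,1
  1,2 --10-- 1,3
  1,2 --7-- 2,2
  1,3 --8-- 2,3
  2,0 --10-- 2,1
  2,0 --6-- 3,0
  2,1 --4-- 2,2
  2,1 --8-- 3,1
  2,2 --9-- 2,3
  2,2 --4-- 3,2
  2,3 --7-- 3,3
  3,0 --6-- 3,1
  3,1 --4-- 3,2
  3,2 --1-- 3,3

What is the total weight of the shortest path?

Shortest path: 0,0 → 1,0 → 1,1 → 2,1 → 2,2 → 2,3, total weight = 25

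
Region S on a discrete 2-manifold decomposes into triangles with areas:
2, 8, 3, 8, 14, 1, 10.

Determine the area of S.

2 + 8 + 3 + 8 + 14 + 1 + 10 = 46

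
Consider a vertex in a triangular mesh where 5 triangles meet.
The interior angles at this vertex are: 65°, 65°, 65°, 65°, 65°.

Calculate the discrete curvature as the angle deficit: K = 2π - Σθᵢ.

Sum of angles = 325°. K = 360° - 325° = 35°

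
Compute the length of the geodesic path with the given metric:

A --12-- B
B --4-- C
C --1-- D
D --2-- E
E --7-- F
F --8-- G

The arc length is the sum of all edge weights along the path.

Arc length = 12 + 4 + 1 + 2 + 7 + 8 = 34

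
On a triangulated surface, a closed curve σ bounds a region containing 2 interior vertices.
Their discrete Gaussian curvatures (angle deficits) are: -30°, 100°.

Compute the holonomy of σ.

Holonomy = total enclosed curvature = (-30°) + 100° = 70°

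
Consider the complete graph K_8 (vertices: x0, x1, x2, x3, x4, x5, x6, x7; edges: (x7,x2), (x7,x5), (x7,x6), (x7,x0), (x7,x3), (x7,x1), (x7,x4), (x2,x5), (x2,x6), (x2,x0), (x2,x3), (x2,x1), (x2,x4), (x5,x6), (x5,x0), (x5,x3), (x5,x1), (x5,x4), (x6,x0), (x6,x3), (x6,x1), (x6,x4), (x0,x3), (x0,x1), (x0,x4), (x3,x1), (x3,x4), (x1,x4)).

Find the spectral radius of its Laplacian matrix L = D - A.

For the complete graph K_n, L = nI − J (J = all-ones matrix). J has eigenvalues n (once, eigenvector 𝟙) and 0 (multiplicity n−1), so L has eigenvalues 0 (once) and n (multiplicity n−1). Here n = 8: eigenvalue 0 once and 8 with multiplicity 7.
Laplacian eigenvalues: [0.0, 8.0, 8.0, 8.0, 8.0, 8.0, 8.0, 8.0]. Largest eigenvalue (spectral radius) = 8.0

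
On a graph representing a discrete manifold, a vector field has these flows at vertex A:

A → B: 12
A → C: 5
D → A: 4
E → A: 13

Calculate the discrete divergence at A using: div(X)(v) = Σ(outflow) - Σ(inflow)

Divergence = sum of outgoing flows = 12 + 5 + (-4) + (-13) = 0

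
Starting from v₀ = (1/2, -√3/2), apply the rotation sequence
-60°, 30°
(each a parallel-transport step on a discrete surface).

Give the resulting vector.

Total rotation: (-60°) + 30° = -30°. Final vector: (0, -1)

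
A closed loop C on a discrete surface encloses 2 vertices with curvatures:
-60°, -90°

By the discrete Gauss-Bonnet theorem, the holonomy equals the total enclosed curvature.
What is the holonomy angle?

Holonomy = total enclosed curvature = (-60°) + (-90°) = -150°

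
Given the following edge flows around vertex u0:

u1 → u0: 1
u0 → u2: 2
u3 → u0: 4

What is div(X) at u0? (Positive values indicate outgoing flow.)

Divergence = sum of outgoing flows = (-1) + 2 + (-4) = -3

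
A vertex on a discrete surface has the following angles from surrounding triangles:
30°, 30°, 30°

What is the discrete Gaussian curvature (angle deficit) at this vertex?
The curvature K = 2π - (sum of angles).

Sum of angles = 90°. K = 360° - 90° = 270° = 3π/2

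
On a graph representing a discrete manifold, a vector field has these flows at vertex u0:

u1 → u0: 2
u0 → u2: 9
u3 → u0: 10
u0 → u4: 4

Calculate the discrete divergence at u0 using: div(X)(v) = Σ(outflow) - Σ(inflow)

Divergence = sum of outgoing flows = (-2) + 9 + (-10) + 4 = 1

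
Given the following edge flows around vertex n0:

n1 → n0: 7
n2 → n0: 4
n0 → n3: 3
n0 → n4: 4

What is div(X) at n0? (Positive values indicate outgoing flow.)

Divergence = sum of outgoing flows = (-7) + (-4) + 3 + 4 = -4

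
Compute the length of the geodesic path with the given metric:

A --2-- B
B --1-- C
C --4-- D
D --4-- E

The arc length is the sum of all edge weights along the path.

Arc length = 2 + 1 + 4 + 4 = 11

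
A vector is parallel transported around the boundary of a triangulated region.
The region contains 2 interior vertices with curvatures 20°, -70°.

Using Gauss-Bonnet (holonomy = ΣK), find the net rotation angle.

Holonomy = total enclosed curvature = 20° + (-70°) = -50°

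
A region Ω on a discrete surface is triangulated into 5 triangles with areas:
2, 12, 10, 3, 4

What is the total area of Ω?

2 + 12 + 10 + 3 + 4 = 31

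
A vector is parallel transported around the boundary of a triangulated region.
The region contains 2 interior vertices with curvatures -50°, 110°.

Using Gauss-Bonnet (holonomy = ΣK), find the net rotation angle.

Holonomy = total enclosed curvature = (-50°) + 110° = 60°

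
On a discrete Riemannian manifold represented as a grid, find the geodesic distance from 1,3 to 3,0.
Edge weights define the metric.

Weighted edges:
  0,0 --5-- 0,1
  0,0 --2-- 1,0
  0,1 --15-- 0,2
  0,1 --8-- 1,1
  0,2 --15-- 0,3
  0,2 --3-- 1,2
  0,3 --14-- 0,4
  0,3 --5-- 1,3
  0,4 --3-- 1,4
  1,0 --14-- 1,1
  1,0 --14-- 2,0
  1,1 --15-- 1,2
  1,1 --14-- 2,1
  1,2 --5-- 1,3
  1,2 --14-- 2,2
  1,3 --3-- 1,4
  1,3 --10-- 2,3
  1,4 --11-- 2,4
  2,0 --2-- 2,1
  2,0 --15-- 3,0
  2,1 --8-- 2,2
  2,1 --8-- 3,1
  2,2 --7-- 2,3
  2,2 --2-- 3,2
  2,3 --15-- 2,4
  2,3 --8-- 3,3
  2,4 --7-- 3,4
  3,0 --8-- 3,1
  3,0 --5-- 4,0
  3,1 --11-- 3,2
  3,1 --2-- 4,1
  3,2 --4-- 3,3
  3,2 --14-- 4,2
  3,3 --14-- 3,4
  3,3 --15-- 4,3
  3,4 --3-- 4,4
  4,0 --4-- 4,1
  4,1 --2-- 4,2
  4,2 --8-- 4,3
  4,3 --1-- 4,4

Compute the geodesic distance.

Shortest path: 1,3 → 2,3 → 2,2 → 3,2 → 3,1 → 3,0, total weight = 38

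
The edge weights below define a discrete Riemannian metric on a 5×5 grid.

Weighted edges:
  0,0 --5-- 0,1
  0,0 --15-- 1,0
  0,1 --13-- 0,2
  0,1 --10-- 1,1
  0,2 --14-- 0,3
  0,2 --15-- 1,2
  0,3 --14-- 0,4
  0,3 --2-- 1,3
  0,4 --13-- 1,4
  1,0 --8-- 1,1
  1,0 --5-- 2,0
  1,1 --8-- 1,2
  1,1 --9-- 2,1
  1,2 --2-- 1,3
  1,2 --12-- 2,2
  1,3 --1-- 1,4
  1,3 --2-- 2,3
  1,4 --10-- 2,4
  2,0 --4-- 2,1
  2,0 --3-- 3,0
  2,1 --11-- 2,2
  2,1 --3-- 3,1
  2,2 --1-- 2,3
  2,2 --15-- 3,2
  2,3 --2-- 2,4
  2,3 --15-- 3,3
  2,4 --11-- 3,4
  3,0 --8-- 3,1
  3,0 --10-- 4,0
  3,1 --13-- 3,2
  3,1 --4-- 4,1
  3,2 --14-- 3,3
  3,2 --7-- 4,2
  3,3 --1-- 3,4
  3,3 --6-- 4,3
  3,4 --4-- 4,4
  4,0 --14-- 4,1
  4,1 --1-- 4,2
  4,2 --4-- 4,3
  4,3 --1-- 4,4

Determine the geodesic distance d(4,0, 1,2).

Shortest path: 4,0 → 3,0 → 2,0 → 2,1 → 2,2 → 2,3 → 1,3 → 1,2, total weight = 33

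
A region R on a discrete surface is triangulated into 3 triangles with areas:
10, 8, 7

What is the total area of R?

10 + 8 + 7 = 25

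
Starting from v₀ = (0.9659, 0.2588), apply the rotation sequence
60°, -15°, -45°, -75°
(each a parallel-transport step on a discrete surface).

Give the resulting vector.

Total rotation: 60° + (-15°) + (-45°) + (-75°) = -75°. Final vector: (0.5000, -0.8660)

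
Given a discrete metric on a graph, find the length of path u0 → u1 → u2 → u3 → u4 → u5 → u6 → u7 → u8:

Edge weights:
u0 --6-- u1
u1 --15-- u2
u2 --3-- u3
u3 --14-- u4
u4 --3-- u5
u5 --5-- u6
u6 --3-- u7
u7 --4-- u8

Arc length = 6 + 15 + 3 + 14 + 3 + 5 + 3 + 4 = 53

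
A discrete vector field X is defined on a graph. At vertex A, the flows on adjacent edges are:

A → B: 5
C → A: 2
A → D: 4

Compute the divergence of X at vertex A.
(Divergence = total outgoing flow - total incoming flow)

Divergence = sum of outgoing flows = 5 + (-2) + 4 = 7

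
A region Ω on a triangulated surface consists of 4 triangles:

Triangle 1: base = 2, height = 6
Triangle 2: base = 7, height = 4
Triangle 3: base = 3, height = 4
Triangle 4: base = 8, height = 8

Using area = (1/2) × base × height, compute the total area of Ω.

(1/2)×2×6 + (1/2)×7×4 + (1/2)×3×4 + (1/2)×8×8 = 58.0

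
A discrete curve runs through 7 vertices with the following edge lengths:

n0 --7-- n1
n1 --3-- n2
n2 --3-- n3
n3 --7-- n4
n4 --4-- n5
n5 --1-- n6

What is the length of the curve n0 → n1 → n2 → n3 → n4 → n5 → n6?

Arc length = 7 + 3 + 3 + 7 + 4 + 1 = 25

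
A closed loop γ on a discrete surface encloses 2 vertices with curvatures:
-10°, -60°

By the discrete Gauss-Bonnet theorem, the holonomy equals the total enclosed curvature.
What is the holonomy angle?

Holonomy = total enclosed curvature = (-10°) + (-60°) = -70°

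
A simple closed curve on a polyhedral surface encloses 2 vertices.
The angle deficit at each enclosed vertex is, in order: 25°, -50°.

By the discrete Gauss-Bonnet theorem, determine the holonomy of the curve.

Holonomy = total enclosed curvature = 25° + (-50°) = -25°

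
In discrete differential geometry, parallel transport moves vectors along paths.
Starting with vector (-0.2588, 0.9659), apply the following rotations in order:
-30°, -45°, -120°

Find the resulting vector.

Total rotation: (-30°) + (-45°) + (-120°) = -195° ≡ 165° (mod 360°). Final vector: (0, -1)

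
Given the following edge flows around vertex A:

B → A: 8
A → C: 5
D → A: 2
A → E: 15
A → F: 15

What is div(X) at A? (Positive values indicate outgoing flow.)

Divergence = sum of outgoing flows = (-8) + 5 + (-2) + 15 + 15 = 25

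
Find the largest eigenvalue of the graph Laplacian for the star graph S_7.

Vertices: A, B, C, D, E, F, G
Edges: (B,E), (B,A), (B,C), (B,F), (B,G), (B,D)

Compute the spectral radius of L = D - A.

The star S_7 is the complete bipartite graph K_{1,6} (one hub of degree 6, 6 leaves of degree 1). The Laplacian spectrum of K_{p,q} is 0, p (multiplicity q−1), q (multiplicity p−1), p+q. With p = 1, q = 6: 0 once, 1 with multiplicity 5, and 7 once. (Check: trace L = sum of degrees = 12 = 5·1 + 7.)
Laplacian eigenvalues: [0.0, 1.0, 1.0, 1.0, 1.0, 1.0, 7.0]. Largest eigenvalue (spectral radius) = 7.0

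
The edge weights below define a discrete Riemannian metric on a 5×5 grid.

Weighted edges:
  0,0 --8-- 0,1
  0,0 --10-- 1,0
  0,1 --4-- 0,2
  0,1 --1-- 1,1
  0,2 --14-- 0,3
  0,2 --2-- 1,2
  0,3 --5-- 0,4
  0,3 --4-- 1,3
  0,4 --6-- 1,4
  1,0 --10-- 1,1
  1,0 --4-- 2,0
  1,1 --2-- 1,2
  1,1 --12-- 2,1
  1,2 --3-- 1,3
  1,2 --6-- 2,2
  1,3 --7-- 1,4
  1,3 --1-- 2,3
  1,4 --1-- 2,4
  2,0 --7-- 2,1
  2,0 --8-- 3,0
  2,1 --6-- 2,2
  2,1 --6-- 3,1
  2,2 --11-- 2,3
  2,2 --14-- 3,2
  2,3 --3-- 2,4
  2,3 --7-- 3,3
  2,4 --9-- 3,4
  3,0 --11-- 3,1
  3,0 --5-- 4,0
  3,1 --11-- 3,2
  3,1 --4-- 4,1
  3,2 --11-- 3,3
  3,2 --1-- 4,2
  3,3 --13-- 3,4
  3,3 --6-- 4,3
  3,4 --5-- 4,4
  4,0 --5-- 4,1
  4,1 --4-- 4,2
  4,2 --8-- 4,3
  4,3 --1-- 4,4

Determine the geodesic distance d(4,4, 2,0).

Shortest path: 4,4 → 4,3 → 4,2 → 4,1 → 3,1 → 2,1 → 2,0, total weight = 30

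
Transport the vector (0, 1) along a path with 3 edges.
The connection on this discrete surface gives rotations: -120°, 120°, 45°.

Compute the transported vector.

Total rotation: (-120°) + 120° + 45° = 45°. Final vector: (-0.7071, 0.7071)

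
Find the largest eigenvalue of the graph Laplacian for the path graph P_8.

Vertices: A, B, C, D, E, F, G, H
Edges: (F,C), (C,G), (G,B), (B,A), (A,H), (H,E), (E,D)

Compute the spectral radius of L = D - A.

The path graph P_n has Laplacian eigenvalues λ_k = 2 − 2cos(kπ/n), k = 0, 1, …, n−1. Here n = 8:
k=0: 2 − 2cos(0) = 0.0; k=1: 2 − 2cos(π/8) = 0.1522; k=2: 2 − 2cos(π/4) = 0.5858; k=3: 2 − 2cos(3π/8) = 1.2346; k=4: 2 − 2cos(π/2) = 2.0; k=5: 2 − 2cos(5π/8) = 2.7654; k=6: 2 − 2cos(3π/4) = 3.4142; k=7: 2 − 2cos(7π/8) = 3.8478.
Laplacian eigenvalues: [0.0, 0.1522, 0.5858, 1.2346, 2.0, 2.7654, 3.4142, 3.8478]. Largest eigenvalue (spectral radius) = 3.8478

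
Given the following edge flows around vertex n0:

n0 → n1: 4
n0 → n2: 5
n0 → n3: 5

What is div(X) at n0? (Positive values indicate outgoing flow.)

Divergence = sum of outgoing flows = 4 + 5 + 5 = 14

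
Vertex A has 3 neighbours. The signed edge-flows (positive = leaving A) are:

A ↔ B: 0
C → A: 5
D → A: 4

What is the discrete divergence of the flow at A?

Divergence = sum of outgoing flows = 0 + (-5) + (-4) = -9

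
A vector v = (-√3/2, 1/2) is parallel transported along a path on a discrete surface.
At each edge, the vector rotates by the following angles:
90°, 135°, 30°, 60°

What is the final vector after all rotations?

Total rotation: 90° + 135° + 30° + 60° = 315° ≡ -45° (mod 360°). Final vector: (-0.2588, 0.9659)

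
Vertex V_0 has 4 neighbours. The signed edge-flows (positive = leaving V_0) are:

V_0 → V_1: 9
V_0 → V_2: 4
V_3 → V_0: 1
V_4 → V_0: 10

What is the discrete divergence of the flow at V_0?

Divergence = sum of outgoing flows = 9 + 4 + (-1) + (-10) = 2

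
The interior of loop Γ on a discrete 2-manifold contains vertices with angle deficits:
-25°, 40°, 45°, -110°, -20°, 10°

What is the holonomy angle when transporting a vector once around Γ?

Holonomy = total enclosed curvature = (-25°) + 40° + 45° + (-110°) + (-20°) + 10° = -60°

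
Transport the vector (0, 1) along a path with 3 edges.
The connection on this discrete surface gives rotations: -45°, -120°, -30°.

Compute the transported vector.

Total rotation: (-45°) + (-120°) + (-30°) = -195° ≡ 165° (mod 360°). Final vector: (-0.2588, -0.9659)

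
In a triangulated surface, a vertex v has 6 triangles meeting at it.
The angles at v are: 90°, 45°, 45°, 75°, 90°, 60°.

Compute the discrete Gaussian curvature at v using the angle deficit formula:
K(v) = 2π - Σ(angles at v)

Sum of angles = 405°. K = 360° - 405° = -45° = -π/4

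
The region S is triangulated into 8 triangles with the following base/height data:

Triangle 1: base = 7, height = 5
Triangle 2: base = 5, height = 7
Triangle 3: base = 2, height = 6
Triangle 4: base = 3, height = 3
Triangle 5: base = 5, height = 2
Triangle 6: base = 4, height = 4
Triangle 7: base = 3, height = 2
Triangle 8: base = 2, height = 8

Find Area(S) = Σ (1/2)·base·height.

(1/2)×7×5 + (1/2)×5×7 + (1/2)×2×6 + (1/2)×3×3 + (1/2)×5×2 + (1/2)×4×4 + (1/2)×3×2 + (1/2)×2×8 = 69.5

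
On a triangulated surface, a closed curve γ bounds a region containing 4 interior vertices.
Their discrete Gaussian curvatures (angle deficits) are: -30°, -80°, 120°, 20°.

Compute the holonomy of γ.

Holonomy = total enclosed curvature = (-30°) + (-80°) + 120° + 20° = 30°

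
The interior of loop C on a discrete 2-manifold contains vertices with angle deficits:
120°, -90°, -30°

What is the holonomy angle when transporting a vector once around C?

Holonomy = total enclosed curvature = 120° + (-90°) + (-30°) = 0°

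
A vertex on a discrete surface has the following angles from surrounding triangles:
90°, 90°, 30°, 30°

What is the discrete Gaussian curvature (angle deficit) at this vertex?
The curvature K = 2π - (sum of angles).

Sum of angles = 240°. K = 360° - 240° = 120°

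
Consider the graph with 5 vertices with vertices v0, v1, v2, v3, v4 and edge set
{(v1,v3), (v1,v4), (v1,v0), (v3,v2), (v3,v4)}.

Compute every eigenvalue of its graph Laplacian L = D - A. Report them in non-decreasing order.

Degrees: deg(v0) = 1, deg(v1) = 3, deg(v2) = 1, deg(v3) = 3, deg(v4) = 2.
L = D − A with rows/columns ordered (v0, v1, v2, v3, v4):
  [ 1, -1,  0,  0,  0]
  [-1,  3,  0, -1, -1]
  [ 0,  0,  1, -1,  0]
  [ 0, -1, -1,  3, -1]
  [ 0, -1,  0, -1,  2]
Characteristic polynomial: det(λI − L) = λ(λ² − 5λ + 3)(λ² − 5λ + 5).
Roots: λ = 0; (λ² − 5λ + 3) = 0 ⇒ λ = (5 ± √13)/2 ≈ 0.6972, 4.3028; (λ² − 5λ + 5) = 0 ⇒ λ = (5 ± √5)/2 ≈ 1.382, 3.618.
(Check: the roots sum (with multiplicity) to 10, matching trace L = Σdeg = 2·5 = 10.)
Laplacian eigenvalues (increasing order): [0.0, 0.6972, 1.382, 3.618, 4.3028]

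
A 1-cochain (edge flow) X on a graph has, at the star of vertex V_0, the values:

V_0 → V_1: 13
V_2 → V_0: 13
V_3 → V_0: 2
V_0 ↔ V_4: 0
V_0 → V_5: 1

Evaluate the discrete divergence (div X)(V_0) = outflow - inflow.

Divergence = sum of outgoing flows = 13 + (-13) + (-2) + 0 + 1 = -1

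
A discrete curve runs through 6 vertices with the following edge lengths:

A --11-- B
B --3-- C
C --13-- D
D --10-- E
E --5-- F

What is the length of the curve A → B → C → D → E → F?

Arc length = 11 + 3 + 13 + 10 + 5 = 42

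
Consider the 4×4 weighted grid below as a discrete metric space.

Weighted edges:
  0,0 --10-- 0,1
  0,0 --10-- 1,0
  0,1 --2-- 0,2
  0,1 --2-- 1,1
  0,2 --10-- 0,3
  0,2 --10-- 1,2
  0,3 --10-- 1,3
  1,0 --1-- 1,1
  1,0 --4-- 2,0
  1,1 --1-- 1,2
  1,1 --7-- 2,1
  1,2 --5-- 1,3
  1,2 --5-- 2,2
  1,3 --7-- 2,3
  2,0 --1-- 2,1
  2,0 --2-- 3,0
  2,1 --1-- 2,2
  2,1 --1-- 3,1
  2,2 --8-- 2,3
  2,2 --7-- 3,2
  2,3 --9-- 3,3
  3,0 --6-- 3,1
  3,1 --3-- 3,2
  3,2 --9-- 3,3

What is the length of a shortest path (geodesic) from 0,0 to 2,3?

Shortest path: 0,0 → 1,0 → 2,0 → 2,1 → 2,2 → 2,3, total weight = 24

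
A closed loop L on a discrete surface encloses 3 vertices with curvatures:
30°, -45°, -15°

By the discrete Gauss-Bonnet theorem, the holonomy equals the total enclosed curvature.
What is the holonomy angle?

Holonomy = total enclosed curvature = 30° + (-45°) + (-15°) = -30°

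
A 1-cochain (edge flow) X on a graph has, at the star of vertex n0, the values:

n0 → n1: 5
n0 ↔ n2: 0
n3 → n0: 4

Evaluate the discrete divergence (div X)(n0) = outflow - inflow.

Divergence = sum of outgoing flows = 5 + 0 + (-4) = 1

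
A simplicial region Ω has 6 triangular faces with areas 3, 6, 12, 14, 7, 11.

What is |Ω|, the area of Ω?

3 + 6 + 12 + 14 + 7 + 11 = 53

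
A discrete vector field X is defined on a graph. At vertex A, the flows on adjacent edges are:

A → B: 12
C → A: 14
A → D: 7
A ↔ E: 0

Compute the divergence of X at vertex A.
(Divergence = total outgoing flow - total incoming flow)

Divergence = sum of outgoing flows = 12 + (-14) + 7 + 0 = 5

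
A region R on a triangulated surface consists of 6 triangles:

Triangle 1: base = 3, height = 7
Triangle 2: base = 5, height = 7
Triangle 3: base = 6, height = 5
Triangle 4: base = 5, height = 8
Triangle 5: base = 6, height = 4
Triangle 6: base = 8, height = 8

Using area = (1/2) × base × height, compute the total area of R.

(1/2)×3×7 + (1/2)×5×7 + (1/2)×6×5 + (1/2)×5×8 + (1/2)×6×4 + (1/2)×8×8 = 107.0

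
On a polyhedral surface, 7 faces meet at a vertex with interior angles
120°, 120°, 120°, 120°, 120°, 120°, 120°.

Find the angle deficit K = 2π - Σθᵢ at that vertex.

Sum of angles = 840°. K = 360° - 840° = -480°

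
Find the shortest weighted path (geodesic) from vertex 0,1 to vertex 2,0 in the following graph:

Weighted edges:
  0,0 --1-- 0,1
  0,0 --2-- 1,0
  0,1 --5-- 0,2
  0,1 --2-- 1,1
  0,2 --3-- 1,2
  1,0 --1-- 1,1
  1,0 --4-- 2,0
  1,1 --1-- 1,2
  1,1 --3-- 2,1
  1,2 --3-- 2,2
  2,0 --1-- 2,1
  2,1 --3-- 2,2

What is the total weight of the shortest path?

Shortest path: 0,1 → 1,1 → 2,1 → 2,0, total weight = 6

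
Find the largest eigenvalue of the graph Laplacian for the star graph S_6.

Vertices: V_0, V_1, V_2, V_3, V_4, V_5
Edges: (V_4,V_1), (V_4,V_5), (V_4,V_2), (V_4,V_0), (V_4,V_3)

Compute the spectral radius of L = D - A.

The star S_6 is the complete bipartite graph K_{1,5} (one hub of degree 5, 5 leaves of degree 1). The Laplacian spectrum of K_{p,q} is 0, p (multiplicity q−1), q (multiplicity p−1), p+q. With p = 1, q = 5: 0 once, 1 with multiplicity 4, and 6 once. (Check: trace L = sum of degrees = 10 = 4·1 + 6.)
Laplacian eigenvalues: [0.0, 1.0, 1.0, 1.0, 1.0, 6.0]. Largest eigenvalue (spectral radius) = 6.0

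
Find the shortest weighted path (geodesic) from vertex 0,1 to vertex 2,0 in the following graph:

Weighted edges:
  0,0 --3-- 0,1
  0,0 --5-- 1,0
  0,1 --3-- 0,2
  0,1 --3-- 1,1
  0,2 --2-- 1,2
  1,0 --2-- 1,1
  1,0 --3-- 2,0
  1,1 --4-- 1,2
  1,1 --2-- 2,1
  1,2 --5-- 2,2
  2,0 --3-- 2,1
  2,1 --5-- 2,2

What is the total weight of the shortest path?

Shortest path: 0,1 → 1,1 → 1,0 → 2,0, total weight = 8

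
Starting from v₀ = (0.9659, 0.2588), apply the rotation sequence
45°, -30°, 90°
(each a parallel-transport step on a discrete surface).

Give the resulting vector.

Total rotation: 45° + (-30°) + 90° = 105°. Final vector: (-0.5000, 0.8660)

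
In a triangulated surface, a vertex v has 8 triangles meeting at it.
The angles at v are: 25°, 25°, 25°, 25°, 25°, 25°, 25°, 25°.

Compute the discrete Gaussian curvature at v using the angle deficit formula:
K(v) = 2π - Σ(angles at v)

Sum of angles = 200°. K = 360° - 200° = 160° = 8π/9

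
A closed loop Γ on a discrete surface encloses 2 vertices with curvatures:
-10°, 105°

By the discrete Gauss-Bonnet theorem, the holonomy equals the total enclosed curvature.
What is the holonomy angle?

Holonomy = total enclosed curvature = (-10°) + 105° = 95°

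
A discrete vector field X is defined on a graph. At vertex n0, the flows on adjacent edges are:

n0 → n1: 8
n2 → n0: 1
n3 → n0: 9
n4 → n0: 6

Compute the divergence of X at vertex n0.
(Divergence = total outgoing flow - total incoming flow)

Divergence = sum of outgoing flows = 8 + (-1) + (-9) + (-6) = -8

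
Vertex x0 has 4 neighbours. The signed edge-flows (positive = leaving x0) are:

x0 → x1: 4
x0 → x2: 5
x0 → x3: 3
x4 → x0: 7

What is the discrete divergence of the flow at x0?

Divergence = sum of outgoing flows = 4 + 5 + 3 + (-7) = 5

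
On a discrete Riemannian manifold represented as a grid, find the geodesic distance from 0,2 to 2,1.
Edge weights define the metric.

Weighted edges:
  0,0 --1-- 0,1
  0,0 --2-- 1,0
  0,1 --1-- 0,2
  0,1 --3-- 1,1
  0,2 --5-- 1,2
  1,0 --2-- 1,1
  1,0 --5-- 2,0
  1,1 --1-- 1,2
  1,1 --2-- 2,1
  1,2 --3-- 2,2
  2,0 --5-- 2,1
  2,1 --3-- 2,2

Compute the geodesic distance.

Shortest path: 0,2 → 0,1 → 1,1 → 2,1, total weight = 6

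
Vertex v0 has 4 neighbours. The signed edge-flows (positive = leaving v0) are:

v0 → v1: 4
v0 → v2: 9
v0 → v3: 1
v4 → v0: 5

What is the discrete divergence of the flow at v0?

Divergence = sum of outgoing flows = 4 + 9 + 1 + (-5) = 9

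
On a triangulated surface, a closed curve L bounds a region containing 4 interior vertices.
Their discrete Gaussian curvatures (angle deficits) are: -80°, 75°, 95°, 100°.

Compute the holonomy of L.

Holonomy = total enclosed curvature = (-80°) + 75° + 95° + 100° = 190°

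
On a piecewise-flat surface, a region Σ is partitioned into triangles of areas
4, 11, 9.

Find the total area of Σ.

4 + 11 + 9 = 24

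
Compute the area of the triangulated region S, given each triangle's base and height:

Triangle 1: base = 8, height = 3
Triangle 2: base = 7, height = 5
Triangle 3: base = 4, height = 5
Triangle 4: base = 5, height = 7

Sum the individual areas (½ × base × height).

(1/2)×8×3 + (1/2)×7×5 + (1/2)×4×5 + (1/2)×5×7 = 57.0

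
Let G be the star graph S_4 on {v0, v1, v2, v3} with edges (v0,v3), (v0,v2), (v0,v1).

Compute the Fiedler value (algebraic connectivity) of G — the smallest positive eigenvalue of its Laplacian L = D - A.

The star S_4 is the complete bipartite graph K_{1,3} (one hub of degree 3, 3 leaves of degree 1). The Laplacian spectrum of K_{p,q} is 0, p (multiplicity q−1), q (multiplicity p−1), p+q. With p = 1, q = 3: 0 once, 1 with multiplicity 2, and 4 once. (Check: trace L = sum of degrees = 6 = 2·1 + 4.)
Laplacian eigenvalues: [0.0, 1.0, 1.0, 4.0]. Algebraic connectivity (smallest non-zero eigenvalue) = 1.0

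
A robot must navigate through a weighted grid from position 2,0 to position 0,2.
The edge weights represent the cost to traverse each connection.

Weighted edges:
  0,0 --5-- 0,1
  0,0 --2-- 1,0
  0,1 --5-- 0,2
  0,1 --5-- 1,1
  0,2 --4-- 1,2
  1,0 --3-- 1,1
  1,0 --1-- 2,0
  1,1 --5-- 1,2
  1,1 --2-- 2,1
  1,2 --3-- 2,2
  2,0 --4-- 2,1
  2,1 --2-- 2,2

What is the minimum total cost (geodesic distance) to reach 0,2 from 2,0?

Shortest path: 2,0 → 1,0 → 0,0 → 0,1 → 0,2, total weight = 13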